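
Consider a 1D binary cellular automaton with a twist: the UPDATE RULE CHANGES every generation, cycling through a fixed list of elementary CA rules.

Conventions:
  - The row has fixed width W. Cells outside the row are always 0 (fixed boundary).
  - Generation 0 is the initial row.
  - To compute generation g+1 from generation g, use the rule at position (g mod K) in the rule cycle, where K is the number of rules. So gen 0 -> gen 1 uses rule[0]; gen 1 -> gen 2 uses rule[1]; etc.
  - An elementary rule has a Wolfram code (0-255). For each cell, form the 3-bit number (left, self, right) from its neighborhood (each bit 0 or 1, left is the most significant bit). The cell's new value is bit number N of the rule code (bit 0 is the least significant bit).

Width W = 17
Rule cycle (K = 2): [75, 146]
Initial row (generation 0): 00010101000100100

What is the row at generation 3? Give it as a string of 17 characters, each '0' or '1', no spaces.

Gen 0: 00010101000100100
Gen 1 (rule 75): 11100000011001001
Gen 2 (rule 146): 01010000100110110
Gen 3 (rule 75): 10000111001110110

Answer: 10000111001110110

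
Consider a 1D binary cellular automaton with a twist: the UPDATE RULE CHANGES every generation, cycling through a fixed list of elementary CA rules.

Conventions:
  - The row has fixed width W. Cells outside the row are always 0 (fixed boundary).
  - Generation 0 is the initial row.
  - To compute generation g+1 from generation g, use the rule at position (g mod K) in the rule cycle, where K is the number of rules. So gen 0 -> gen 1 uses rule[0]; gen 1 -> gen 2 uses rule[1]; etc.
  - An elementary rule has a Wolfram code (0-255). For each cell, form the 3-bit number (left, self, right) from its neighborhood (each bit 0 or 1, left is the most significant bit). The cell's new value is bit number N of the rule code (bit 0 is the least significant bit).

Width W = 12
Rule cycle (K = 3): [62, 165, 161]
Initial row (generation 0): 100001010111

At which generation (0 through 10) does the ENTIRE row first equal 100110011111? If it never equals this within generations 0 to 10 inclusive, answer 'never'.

Answer: never

Derivation:
Gen 0: 100001010111
Gen 1 (rule 62): 110011111100
Gen 2 (rule 165): 000001111001
Gen 3 (rule 161): 111100110000
Gen 4 (rule 62): 100011101000
Gen 5 (rule 165): 101001011011
Gen 6 (rule 161): 010000100100
Gen 7 (rule 62): 111001111110
Gen 8 (rule 165): 010000111100
Gen 9 (rule 161): 000110011001
Gen 10 (rule 62): 001101110111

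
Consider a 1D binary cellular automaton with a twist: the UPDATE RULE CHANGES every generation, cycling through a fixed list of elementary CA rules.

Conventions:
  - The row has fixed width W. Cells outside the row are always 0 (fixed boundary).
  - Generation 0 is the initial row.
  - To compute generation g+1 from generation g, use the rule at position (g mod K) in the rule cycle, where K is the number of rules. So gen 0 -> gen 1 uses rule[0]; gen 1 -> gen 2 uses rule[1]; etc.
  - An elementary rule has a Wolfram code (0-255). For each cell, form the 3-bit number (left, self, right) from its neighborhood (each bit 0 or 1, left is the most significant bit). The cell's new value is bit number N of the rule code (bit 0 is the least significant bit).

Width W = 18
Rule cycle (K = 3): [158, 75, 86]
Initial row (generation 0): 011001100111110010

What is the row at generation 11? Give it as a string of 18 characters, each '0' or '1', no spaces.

Answer: 110111010000001000

Derivation:
Gen 0: 011001100111110010
Gen 1 (rule 158): 110111011111101111
Gen 2 (rule 75): 110101010000101001
Gen 3 (rule 86): 010101011001101111
Gen 4 (rule 158): 110101010111001110
Gen 5 (rule 75): 110000000101011010
Gen 6 (rule 86): 011000001101001011
Gen 7 (rule 158): 110100011001111010
Gen 8 (rule 75): 110001111011001000
Gen 9 (rule 86): 011010001001111100
Gen 10 (rule 158): 110011011111111010
Gen 11 (rule 75): 110111010000001000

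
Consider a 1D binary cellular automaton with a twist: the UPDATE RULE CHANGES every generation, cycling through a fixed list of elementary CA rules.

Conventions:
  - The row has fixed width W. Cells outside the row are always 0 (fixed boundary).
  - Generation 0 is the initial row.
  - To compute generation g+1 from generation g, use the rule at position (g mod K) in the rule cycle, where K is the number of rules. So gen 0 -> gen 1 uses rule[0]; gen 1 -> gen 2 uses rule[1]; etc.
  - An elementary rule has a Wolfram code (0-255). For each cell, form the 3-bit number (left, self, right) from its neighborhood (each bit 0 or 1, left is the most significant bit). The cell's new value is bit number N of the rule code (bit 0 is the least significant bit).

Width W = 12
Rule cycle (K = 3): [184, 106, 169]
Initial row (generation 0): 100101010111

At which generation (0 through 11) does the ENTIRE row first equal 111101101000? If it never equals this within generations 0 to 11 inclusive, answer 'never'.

Gen 0: 100101010111
Gen 1 (rule 184): 010010101110
Gen 2 (rule 106): 100101011010
Gen 3 (rule 169): 000010110100
Gen 4 (rule 184): 000001101010
Gen 5 (rule 106): 000011110100
Gen 6 (rule 169): 111011101001
Gen 7 (rule 184): 110111010100
Gen 8 (rule 106): 111101101000
Gen 9 (rule 169): 111011010011
Gen 10 (rule 184): 110110101010
Gen 11 (rule 106): 111111010100

Answer: 8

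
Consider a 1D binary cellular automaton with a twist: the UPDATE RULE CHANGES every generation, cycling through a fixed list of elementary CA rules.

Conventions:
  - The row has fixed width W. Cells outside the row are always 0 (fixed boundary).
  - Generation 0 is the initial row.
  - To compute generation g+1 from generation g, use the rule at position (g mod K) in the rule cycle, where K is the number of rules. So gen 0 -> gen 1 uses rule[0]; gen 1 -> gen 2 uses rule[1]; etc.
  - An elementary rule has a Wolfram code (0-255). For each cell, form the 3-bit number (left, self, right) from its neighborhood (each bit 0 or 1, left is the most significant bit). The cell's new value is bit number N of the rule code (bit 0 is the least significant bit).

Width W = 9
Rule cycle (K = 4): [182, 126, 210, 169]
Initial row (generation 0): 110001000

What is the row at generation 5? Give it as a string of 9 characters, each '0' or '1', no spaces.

Gen 0: 110001000
Gen 1 (rule 182): 001011100
Gen 2 (rule 126): 011110110
Gen 3 (rule 210): 101110011
Gen 4 (rule 169): 011100010
Gen 5 (rule 182): 101010111

Answer: 101010111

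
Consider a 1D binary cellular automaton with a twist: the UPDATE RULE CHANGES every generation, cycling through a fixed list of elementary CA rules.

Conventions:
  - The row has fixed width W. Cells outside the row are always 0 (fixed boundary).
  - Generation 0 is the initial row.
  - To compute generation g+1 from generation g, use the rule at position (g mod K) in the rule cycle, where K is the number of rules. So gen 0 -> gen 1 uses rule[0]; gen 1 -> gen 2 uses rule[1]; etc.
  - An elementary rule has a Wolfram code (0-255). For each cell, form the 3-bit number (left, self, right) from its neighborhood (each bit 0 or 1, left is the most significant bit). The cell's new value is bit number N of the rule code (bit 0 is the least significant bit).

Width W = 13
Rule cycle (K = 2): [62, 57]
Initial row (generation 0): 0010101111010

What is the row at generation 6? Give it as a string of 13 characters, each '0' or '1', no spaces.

Gen 0: 0010101111010
Gen 1 (rule 62): 0111111000111
Gen 2 (rule 57): 0100000110100
Gen 3 (rule 62): 1110001101110
Gen 4 (rule 57): 1001101011001
Gen 5 (rule 62): 1111011110111
Gen 6 (rule 57): 1000110001100

Answer: 1000110001100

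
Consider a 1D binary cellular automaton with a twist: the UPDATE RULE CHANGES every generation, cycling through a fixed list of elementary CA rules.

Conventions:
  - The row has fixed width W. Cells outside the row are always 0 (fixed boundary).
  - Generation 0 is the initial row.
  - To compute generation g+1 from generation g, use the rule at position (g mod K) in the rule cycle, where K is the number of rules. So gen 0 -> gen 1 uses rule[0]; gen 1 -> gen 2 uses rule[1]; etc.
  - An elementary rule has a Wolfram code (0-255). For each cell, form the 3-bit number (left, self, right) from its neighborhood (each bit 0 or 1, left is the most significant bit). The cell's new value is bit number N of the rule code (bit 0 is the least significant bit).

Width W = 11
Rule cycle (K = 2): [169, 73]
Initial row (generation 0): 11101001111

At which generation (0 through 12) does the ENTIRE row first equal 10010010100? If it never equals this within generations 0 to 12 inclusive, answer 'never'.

Answer: 3

Derivation:
Gen 0: 11101001111
Gen 1 (rule 169): 11010001110
Gen 2 (rule 73): 11000101010
Gen 3 (rule 169): 10010010100
Gen 4 (rule 73): 00000000001
Gen 5 (rule 169): 11111111100
Gen 6 (rule 73): 10000000101
Gen 7 (rule 169): 00111110010
Gen 8 (rule 73): 10100010000
Gen 9 (rule 169): 01001000111
Gen 10 (rule 73): 00000010101
Gen 11 (rule 169): 11111001010
Gen 12 (rule 73): 10001000000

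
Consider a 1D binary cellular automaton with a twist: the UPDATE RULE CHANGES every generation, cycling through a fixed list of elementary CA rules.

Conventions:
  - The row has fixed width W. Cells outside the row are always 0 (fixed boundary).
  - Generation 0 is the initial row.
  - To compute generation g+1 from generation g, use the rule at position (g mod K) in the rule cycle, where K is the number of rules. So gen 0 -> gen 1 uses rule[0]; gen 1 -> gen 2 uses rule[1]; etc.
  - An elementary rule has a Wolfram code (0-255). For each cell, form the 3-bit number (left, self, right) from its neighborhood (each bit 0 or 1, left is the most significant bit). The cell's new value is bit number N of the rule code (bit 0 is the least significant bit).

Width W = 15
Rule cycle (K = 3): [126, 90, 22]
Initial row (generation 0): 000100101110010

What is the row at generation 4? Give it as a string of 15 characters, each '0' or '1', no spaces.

Gen 0: 000100101110010
Gen 1 (rule 126): 001111111011111
Gen 2 (rule 90): 011000001010001
Gen 3 (rule 22): 100100011011011
Gen 4 (rule 126): 111110111111111

Answer: 111110111111111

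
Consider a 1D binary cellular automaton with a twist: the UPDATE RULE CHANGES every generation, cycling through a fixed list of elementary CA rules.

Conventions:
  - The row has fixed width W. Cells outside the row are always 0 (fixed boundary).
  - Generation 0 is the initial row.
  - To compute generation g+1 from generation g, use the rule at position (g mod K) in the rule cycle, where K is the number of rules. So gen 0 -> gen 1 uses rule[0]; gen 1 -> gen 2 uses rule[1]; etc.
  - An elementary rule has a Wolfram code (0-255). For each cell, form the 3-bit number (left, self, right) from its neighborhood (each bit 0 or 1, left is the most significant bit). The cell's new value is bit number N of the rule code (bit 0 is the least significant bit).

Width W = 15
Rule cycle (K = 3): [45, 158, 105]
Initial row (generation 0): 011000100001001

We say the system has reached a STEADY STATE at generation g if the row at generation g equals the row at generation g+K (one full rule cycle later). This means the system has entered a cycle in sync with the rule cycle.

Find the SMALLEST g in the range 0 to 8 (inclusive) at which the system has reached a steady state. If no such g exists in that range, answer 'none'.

Gen 0: 011000100001001
Gen 1 (rule 45): 010010101101001
Gen 2 (rule 158): 111110101001111
Gen 3 (rule 105): 100011010001001
Gen 4 (rule 45): 101010110101001
Gen 5 (rule 158): 101010100101111
Gen 6 (rule 105): 010101000011001
Gen 7 (rule 45): 011111011010001
Gen 8 (rule 158): 111110010011011
Gen 9 (rule 105): 100010000011111
Gen 10 (rule 45): 101010111010000
Gen 11 (rule 158): 101010110011000

Answer: none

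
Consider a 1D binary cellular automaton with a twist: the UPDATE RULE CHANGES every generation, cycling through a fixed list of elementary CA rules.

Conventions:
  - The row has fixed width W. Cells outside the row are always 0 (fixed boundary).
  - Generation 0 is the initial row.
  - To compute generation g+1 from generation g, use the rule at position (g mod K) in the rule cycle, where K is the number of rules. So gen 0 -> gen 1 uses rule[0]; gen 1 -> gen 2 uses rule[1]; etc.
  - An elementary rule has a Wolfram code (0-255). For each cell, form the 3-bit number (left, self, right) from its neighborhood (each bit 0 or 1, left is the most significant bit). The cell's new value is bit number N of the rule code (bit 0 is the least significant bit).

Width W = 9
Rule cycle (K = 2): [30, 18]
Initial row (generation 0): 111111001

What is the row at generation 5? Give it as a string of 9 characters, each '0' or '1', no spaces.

Answer: 000000111

Derivation:
Gen 0: 111111001
Gen 1 (rule 30): 100000111
Gen 2 (rule 18): 010001000
Gen 3 (rule 30): 111011100
Gen 4 (rule 18): 000000010
Gen 5 (rule 30): 000000111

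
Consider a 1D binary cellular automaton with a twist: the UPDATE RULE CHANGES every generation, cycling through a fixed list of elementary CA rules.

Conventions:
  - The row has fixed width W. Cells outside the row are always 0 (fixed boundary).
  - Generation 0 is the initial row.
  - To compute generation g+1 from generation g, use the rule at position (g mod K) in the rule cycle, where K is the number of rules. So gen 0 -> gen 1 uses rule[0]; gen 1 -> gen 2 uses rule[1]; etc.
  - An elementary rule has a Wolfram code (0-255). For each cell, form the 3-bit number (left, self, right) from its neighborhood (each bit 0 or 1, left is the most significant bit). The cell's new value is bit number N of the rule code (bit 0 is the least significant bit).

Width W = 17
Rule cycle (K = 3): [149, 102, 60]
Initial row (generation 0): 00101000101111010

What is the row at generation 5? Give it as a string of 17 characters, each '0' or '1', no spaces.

Answer: 00111101010000010

Derivation:
Gen 0: 00101000101111010
Gen 1 (rule 149): 10101110100110011
Gen 2 (rule 102): 11110011101010101
Gen 3 (rule 60): 10001010011111111
Gen 4 (rule 149): 11101011001111110
Gen 5 (rule 102): 00111101010000010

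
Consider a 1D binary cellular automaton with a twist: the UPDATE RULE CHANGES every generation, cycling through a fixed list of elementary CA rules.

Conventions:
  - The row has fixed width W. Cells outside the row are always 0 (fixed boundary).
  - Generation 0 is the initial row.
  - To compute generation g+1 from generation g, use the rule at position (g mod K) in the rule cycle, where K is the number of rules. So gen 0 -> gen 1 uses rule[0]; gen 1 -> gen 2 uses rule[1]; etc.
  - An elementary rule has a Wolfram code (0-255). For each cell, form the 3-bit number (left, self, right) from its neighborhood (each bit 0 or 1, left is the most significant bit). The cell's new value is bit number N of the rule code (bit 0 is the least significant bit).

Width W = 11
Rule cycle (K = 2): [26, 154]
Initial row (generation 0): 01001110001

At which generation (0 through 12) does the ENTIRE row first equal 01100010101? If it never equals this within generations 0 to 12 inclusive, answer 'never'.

Gen 0: 01001110001
Gen 1 (rule 26): 10111001010
Gen 2 (rule 154): 00110110001
Gen 3 (rule 26): 01100101010
Gen 4 (rule 154): 11011000001
Gen 5 (rule 26): 10010100010
Gen 6 (rule 154): 01100010101
Gen 7 (rule 26): 11010100000
Gen 8 (rule 154): 10000010000
Gen 9 (rule 26): 01000101000
Gen 10 (rule 154): 10101000100
Gen 11 (rule 26): 00000101010
Gen 12 (rule 154): 00001000001

Answer: 6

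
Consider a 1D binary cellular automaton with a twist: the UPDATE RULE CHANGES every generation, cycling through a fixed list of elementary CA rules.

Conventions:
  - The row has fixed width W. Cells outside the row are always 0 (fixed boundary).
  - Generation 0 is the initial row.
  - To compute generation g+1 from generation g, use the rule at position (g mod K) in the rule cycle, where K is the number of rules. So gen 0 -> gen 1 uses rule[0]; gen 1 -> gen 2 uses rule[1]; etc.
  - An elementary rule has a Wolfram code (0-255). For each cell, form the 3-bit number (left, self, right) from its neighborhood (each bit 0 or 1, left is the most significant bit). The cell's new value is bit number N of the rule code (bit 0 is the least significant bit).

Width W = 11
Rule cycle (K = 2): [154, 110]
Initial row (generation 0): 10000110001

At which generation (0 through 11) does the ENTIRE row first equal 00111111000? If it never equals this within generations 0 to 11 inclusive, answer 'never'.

Gen 0: 10000110001
Gen 1 (rule 154): 01001101010
Gen 2 (rule 110): 11011111110
Gen 3 (rule 154): 10011111101
Gen 4 (rule 110): 10110000111
Gen 5 (rule 154): 00101001110
Gen 6 (rule 110): 01111011010
Gen 7 (rule 154): 11110010001
Gen 8 (rule 110): 10010110011
Gen 9 (rule 154): 01100101110
Gen 10 (rule 110): 11101111010
Gen 11 (rule 154): 11001110001

Answer: never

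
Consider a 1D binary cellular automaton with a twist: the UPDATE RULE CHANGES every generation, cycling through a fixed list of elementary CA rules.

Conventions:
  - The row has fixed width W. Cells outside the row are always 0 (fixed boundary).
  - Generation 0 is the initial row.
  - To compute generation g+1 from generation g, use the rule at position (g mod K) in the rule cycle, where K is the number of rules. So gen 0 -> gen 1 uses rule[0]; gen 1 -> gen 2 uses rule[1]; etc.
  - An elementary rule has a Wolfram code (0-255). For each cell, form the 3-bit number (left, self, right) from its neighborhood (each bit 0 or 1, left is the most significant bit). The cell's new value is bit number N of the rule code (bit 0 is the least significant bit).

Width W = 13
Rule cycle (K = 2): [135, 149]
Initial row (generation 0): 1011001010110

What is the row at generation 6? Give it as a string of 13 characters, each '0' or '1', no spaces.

Gen 0: 1011001010110
Gen 1 (rule 135): 1000011010000
Gen 2 (rule 149): 1111000011111
Gen 3 (rule 135): 0110011101110
Gen 4 (rule 149): 0001001000101
Gen 5 (rule 135): 1111011011101
Gen 6 (rule 149): 0110000001001

Answer: 0110000001001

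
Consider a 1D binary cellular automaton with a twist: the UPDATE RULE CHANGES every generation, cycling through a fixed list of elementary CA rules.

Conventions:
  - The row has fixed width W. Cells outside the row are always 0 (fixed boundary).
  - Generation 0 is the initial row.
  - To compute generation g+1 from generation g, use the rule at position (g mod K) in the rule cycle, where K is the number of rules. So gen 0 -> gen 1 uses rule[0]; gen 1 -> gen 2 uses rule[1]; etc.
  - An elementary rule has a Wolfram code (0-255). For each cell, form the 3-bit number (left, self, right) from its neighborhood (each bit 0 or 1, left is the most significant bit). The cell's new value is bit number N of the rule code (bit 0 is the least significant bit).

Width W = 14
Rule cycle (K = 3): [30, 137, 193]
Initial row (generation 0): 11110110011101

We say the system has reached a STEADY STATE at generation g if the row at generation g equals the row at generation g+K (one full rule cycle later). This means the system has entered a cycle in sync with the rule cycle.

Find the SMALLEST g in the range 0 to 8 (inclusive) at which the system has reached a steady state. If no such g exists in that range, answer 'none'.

Answer: none

Derivation:
Gen 0: 11110110011101
Gen 1 (rule 30): 10000101110001
Gen 2 (rule 137): 00110001100100
Gen 3 (rule 193): 10010100100001
Gen 4 (rule 30): 11110111110011
Gen 5 (rule 137): 11100111100010
Gen 6 (rule 193): 01100011101000
Gen 7 (rule 30): 11010110001100
Gen 8 (rule 137): 10000100101001
Gen 9 (rule 193): 00110000000000
Gen 10 (rule 30): 01101000000000
Gen 11 (rule 137): 01000011111111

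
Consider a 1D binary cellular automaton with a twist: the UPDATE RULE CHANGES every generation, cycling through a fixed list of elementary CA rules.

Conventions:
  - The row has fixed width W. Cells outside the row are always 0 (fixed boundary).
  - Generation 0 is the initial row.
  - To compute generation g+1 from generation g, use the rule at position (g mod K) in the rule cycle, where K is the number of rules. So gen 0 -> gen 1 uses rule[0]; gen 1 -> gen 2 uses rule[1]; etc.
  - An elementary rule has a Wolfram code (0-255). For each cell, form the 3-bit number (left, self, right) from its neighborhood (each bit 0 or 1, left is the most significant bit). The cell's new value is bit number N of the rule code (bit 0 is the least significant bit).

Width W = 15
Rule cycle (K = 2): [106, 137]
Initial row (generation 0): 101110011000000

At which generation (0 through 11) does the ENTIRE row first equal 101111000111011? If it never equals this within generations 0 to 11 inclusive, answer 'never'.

Gen 0: 101110011000000
Gen 1 (rule 106): 011010111000000
Gen 2 (rule 137): 010000110011111
Gen 3 (rule 106): 100001110110001
Gen 4 (rule 137): 001101100100100
Gen 5 (rule 106): 011111101001000
Gen 6 (rule 137): 011111000000011
Gen 7 (rule 106): 110001000000111
Gen 8 (rule 137): 100100011110110
Gen 9 (rule 106): 001000110011110
Gen 10 (rule 137): 100010100011100
Gen 11 (rule 106): 000101000110100

Answer: never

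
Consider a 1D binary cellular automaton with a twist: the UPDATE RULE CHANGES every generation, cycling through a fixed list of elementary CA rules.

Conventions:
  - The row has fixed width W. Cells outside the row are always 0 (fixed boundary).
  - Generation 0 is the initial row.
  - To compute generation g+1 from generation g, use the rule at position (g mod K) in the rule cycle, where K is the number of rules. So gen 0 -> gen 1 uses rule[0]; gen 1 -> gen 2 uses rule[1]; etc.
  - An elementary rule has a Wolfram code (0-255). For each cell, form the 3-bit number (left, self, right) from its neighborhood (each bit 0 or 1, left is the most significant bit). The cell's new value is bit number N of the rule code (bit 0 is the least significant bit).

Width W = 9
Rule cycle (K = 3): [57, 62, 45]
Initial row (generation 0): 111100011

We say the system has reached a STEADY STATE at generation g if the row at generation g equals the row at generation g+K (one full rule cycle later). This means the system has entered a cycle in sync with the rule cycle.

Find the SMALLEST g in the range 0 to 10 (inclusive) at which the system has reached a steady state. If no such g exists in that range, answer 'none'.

Gen 0: 111100011
Gen 1 (rule 57): 100011010
Gen 2 (rule 62): 110110111
Gen 3 (rule 45): 101101100
Gen 4 (rule 57): 011011011
Gen 5 (rule 62): 110110110
Gen 6 (rule 45): 101101100
Gen 7 (rule 57): 011011011
Gen 8 (rule 62): 110110110
Gen 9 (rule 45): 101101100
Gen 10 (rule 57): 011011011
Gen 11 (rule 62): 110110110
Gen 12 (rule 45): 101101100
Gen 13 (rule 57): 011011011

Answer: 3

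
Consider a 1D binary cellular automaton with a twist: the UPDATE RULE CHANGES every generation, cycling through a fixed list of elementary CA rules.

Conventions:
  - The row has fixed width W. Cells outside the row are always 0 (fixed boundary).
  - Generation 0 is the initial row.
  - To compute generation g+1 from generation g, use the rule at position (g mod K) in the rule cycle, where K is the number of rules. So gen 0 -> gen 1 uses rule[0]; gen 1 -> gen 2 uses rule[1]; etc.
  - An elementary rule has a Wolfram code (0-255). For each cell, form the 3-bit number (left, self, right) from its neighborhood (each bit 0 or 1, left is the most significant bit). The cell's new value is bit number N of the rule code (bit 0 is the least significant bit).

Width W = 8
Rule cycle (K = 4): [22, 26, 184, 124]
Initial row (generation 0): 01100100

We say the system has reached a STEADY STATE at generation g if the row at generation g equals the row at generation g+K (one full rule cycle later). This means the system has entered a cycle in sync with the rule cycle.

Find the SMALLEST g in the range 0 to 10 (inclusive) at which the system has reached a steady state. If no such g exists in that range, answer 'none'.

Answer: none

Derivation:
Gen 0: 01100100
Gen 1 (rule 22): 10011110
Gen 2 (rule 26): 01110001
Gen 3 (rule 184): 01101000
Gen 4 (rule 124): 01111100
Gen 5 (rule 22): 10000010
Gen 6 (rule 26): 01000101
Gen 7 (rule 184): 00100010
Gen 8 (rule 124): 00110011
Gen 9 (rule 22): 01001100
Gen 10 (rule 26): 10111010
Gen 11 (rule 184): 01110101
Gen 12 (rule 124): 01011111
Gen 13 (rule 22): 11000000
Gen 14 (rule 26): 10100000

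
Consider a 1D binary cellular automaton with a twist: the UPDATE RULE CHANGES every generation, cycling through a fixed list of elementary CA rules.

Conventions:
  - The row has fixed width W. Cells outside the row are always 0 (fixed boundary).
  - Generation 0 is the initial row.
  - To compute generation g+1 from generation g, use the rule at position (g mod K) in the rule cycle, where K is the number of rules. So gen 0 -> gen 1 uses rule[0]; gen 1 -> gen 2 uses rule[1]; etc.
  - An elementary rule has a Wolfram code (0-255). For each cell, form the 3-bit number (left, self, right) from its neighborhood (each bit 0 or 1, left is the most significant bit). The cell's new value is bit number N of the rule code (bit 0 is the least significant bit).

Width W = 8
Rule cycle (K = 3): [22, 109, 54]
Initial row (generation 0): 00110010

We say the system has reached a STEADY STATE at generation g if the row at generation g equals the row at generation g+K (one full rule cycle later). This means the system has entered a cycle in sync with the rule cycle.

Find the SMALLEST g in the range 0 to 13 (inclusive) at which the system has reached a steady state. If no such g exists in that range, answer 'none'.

Answer: 4

Derivation:
Gen 0: 00110010
Gen 1 (rule 22): 01001111
Gen 2 (rule 109): 01001001
Gen 3 (rule 54): 11111111
Gen 4 (rule 22): 00000000
Gen 5 (rule 109): 11111111
Gen 6 (rule 54): 00000000
Gen 7 (rule 22): 00000000
Gen 8 (rule 109): 11111111
Gen 9 (rule 54): 00000000
Gen 10 (rule 22): 00000000
Gen 11 (rule 109): 11111111
Gen 12 (rule 54): 00000000
Gen 13 (rule 22): 00000000
Gen 14 (rule 109): 11111111
Gen 15 (rule 54): 00000000
Gen 16 (rule 22): 00000000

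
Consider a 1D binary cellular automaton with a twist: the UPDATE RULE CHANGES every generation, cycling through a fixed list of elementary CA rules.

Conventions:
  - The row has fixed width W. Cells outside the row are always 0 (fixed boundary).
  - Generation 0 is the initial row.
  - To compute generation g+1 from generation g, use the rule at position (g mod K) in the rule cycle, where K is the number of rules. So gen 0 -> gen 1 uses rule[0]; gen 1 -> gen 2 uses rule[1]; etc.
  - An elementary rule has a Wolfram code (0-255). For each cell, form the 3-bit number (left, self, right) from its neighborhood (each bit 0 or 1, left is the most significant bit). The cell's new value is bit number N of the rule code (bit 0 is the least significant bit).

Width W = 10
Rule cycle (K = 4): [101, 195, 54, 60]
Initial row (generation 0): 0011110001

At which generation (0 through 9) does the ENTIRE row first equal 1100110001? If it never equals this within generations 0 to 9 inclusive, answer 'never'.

Gen 0: 0011110001
Gen 1 (rule 101): 1000010101
Gen 2 (rule 195): 0011100000
Gen 3 (rule 54): 0100010000
Gen 4 (rule 60): 0110011000
Gen 5 (rule 101): 0010001011
Gen 6 (rule 195): 1100110001
Gen 7 (rule 54): 0011001011
Gen 8 (rule 60): 0010101110
Gen 9 (rule 101): 1011110010

Answer: 6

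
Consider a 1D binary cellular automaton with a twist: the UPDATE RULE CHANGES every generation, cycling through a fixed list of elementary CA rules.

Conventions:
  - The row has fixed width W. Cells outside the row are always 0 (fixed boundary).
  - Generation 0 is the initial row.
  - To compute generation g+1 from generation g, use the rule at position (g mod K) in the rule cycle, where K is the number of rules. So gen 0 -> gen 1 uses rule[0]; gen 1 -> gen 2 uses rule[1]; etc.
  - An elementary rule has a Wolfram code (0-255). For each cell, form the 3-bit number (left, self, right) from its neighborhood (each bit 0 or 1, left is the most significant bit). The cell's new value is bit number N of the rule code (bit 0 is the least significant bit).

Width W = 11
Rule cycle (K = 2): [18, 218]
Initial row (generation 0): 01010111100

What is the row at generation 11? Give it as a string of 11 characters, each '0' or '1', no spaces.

Gen 0: 01010111100
Gen 1 (rule 18): 10000000010
Gen 2 (rule 218): 01000000101
Gen 3 (rule 18): 10100001000
Gen 4 (rule 218): 00010010100
Gen 5 (rule 18): 00101100010
Gen 6 (rule 218): 01001110101
Gen 7 (rule 18): 10110000000
Gen 8 (rule 218): 00111000000
Gen 9 (rule 18): 01000100000
Gen 10 (rule 218): 10101010000
Gen 11 (rule 18): 00000001000

Answer: 00000001000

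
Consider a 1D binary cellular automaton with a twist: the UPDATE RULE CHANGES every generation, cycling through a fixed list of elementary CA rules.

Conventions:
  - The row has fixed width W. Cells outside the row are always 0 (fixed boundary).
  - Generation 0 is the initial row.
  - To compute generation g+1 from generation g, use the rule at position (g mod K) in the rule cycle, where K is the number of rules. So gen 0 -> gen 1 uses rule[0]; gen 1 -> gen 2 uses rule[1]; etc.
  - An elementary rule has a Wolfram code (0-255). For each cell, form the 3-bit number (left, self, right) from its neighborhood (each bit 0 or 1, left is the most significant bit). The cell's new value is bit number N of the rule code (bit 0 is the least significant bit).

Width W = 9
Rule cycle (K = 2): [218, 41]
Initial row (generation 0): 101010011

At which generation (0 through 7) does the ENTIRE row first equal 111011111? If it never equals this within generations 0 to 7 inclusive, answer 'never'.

Gen 0: 101010011
Gen 1 (rule 218): 000001111
Gen 2 (rule 41): 111101000
Gen 3 (rule 218): 111100100
Gen 4 (rule 41): 100000001
Gen 5 (rule 218): 010000010
Gen 6 (rule 41): 000111000
Gen 7 (rule 218): 001111100

Answer: never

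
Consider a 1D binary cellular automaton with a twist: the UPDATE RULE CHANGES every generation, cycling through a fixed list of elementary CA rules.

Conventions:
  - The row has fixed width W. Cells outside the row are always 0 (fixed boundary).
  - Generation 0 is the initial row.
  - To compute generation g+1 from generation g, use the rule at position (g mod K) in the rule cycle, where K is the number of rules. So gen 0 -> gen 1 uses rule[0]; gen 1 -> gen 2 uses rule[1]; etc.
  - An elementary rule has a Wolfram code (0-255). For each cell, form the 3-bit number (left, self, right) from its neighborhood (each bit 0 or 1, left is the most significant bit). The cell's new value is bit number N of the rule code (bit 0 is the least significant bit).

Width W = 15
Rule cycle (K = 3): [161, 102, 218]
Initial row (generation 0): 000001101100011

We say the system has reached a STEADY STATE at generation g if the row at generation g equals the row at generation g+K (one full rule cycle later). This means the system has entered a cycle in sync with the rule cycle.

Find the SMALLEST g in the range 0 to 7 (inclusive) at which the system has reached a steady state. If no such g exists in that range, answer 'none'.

Gen 0: 000001101100011
Gen 1 (rule 161): 111100010001000
Gen 2 (rule 102): 000100110011000
Gen 3 (rule 218): 001011111111100
Gen 4 (rule 161): 100101111111001
Gen 5 (rule 102): 101110000001011
Gen 6 (rule 218): 001111000010011
Gen 7 (rule 161): 100110011000000
Gen 8 (rule 102): 101010101000000
Gen 9 (rule 218): 000000000100000
Gen 10 (rule 161): 111111110001111

Answer: none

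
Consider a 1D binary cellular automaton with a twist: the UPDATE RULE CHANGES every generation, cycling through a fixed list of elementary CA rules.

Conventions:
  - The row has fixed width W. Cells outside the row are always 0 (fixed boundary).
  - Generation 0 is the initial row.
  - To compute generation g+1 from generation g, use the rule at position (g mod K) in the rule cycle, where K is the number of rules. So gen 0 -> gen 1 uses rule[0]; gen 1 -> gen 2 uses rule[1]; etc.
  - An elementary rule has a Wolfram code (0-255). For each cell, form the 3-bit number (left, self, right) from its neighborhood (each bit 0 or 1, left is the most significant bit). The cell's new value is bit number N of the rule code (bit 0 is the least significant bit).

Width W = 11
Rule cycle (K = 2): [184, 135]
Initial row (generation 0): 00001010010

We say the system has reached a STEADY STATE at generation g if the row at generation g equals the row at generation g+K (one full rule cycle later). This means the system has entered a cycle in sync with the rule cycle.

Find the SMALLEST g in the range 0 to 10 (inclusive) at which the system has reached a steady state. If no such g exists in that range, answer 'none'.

Gen 0: 00001010010
Gen 1 (rule 184): 00000101001
Gen 2 (rule 135): 11111101011
Gen 3 (rule 184): 11111010110
Gen 4 (rule 135): 01110010000
Gen 5 (rule 184): 01101001000
Gen 6 (rule 135): 10001011011
Gen 7 (rule 184): 01000110110
Gen 8 (rule 135): 11011000000
Gen 9 (rule 184): 10110100000
Gen 10 (rule 135): 10000101111
Gen 11 (rule 184): 01000011110
Gen 12 (rule 135): 11011101100

Answer: none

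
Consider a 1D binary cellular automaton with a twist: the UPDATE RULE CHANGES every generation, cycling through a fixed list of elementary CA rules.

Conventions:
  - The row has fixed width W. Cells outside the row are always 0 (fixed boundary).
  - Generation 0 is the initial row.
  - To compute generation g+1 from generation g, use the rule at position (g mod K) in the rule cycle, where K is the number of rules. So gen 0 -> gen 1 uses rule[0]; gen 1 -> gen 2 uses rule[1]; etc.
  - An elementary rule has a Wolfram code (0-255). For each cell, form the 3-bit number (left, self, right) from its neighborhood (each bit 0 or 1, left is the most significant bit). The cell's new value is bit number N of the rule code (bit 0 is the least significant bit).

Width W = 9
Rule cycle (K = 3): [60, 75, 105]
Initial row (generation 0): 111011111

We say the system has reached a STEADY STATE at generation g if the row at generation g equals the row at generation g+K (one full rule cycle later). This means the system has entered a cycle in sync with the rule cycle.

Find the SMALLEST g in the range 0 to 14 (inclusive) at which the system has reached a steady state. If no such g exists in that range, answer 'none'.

Gen 0: 111011111
Gen 1 (rule 60): 100110000
Gen 2 (rule 75): 001110111
Gen 3 (rule 105): 101011101
Gen 4 (rule 60): 111110011
Gen 5 (rule 75): 100010111
Gen 6 (rule 105): 001001101
Gen 7 (rule 60): 001101011
Gen 8 (rule 75): 111100011
Gen 9 (rule 105): 100101011
Gen 10 (rule 60): 110111110
Gen 11 (rule 75): 110100010
Gen 12 (rule 105): 111001000
Gen 13 (rule 60): 100101100
Gen 14 (rule 75): 001001101
Gen 15 (rule 105): 100001110
Gen 16 (rule 60): 110001001
Gen 17 (rule 75): 110110010

Answer: none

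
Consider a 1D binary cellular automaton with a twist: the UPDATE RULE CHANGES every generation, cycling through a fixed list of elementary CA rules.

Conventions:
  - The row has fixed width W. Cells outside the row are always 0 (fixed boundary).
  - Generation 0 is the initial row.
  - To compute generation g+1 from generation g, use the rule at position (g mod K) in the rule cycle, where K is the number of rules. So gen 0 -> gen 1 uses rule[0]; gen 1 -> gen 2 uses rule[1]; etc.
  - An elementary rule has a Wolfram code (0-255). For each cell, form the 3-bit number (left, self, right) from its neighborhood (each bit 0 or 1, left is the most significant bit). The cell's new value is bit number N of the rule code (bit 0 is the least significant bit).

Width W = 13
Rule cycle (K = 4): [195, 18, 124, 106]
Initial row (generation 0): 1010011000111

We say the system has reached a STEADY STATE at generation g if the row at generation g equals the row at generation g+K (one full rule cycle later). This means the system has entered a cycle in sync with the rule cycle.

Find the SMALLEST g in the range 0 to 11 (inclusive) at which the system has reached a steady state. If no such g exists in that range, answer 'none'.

Gen 0: 1010011000111
Gen 1 (rule 195): 0000101011011
Gen 2 (rule 18): 0001000000000
Gen 3 (rule 124): 0001100000000
Gen 4 (rule 106): 0011100000000
Gen 5 (rule 195): 1101101111111
Gen 6 (rule 18): 0000000000000
Gen 7 (rule 124): 0000000000000
Gen 8 (rule 106): 0000000000000
Gen 9 (rule 195): 1111111111111
Gen 10 (rule 18): 0000000000000
Gen 11 (rule 124): 0000000000000
Gen 12 (rule 106): 0000000000000
Gen 13 (rule 195): 1111111111111
Gen 14 (rule 18): 0000000000000
Gen 15 (rule 124): 0000000000000

Answer: 6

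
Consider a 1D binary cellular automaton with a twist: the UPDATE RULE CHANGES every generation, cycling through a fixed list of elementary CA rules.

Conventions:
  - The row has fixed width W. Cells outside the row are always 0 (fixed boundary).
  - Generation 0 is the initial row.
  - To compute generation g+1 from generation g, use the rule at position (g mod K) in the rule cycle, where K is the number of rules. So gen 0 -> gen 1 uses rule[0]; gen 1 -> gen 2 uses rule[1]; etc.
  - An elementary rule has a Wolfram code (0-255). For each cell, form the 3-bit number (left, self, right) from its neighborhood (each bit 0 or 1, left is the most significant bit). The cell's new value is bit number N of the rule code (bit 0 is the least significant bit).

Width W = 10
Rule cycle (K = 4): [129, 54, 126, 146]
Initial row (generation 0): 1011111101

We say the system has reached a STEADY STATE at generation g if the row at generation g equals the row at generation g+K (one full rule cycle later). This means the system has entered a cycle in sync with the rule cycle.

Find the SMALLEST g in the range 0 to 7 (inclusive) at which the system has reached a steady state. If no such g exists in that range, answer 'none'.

Answer: 6

Derivation:
Gen 0: 1011111101
Gen 1 (rule 129): 0001111000
Gen 2 (rule 54): 0010000100
Gen 3 (rule 126): 0111001110
Gen 4 (rule 146): 1010110101
Gen 5 (rule 129): 0000000000
Gen 6 (rule 54): 0000000000
Gen 7 (rule 126): 0000000000
Gen 8 (rule 146): 0000000000
Gen 9 (rule 129): 1111111111
Gen 10 (rule 54): 0000000000
Gen 11 (rule 126): 0000000000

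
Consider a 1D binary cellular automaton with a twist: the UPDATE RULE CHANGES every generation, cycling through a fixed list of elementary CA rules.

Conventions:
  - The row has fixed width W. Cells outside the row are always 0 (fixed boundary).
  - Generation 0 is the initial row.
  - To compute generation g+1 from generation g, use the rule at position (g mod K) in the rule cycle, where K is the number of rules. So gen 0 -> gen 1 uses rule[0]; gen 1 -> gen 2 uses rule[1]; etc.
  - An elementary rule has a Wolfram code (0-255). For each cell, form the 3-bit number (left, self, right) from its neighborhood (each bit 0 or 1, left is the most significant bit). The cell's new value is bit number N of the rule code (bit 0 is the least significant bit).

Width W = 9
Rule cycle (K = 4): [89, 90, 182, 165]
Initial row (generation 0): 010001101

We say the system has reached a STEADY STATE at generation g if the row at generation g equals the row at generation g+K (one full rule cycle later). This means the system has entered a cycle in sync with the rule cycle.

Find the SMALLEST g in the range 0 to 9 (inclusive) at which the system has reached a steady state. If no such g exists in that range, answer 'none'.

Answer: none

Derivation:
Gen 0: 010001101
Gen 1 (rule 89): 001101100
Gen 2 (rule 90): 011101110
Gen 3 (rule 182): 101010101
Gen 4 (rule 165): 111111111
Gen 5 (rule 89): 100000001
Gen 6 (rule 90): 010000010
Gen 7 (rule 182): 111000111
Gen 8 (rule 165): 010010010
Gen 9 (rule 89): 001001001
Gen 10 (rule 90): 010110110
Gen 11 (rule 182): 111001001
Gen 12 (rule 165): 010001001
Gen 13 (rule 89): 001100100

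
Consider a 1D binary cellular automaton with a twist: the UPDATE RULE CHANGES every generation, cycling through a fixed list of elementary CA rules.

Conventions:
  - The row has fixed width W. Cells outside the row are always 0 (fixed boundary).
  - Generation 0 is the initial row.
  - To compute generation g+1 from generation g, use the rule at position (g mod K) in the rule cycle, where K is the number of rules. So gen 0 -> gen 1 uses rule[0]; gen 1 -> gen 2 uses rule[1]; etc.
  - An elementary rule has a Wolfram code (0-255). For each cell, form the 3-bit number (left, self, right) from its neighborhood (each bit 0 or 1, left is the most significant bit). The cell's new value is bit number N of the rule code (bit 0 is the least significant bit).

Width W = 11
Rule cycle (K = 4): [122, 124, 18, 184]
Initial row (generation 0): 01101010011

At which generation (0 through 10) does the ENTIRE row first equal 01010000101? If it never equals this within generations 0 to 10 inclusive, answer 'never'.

Answer: 4

Derivation:
Gen 0: 01101010011
Gen 1 (rule 122): 11110101111
Gen 2 (rule 124): 10011111001
Gen 3 (rule 18): 01100000110
Gen 4 (rule 184): 01010000101
Gen 5 (rule 122): 10101001010
Gen 6 (rule 124): 11111101111
Gen 7 (rule 18): 00000000000
Gen 8 (rule 184): 00000000000
Gen 9 (rule 122): 00000000000
Gen 10 (rule 124): 00000000000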